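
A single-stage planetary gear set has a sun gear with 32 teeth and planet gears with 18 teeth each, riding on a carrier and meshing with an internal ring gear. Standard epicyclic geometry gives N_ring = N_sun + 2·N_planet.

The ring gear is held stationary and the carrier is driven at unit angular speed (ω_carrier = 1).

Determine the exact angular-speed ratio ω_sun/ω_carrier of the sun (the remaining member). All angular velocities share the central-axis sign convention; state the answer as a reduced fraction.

25/8

N_ring = 32 + 2·18 = 68
32(ω_s−ω_c) = −68(ω_r−ω_c),  ω_r=0, ω_c=1
ω_s = 1 − (68/32)(0−1) = 25/8
ω_s/ω_c = 25/8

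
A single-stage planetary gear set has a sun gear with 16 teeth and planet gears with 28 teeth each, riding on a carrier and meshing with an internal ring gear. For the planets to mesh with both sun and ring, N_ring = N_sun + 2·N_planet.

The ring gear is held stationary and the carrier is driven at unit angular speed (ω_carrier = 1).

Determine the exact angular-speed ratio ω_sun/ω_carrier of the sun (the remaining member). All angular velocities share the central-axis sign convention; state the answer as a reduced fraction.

N_ring = 16 + 2·28 = 72
16(ω_s−ω_c) = −72(ω_r−ω_c),  ω_r=0, ω_c=1
ω_s = 1 − (72/16)(0−1) = 11/2
ω_s/ω_c = 11/2

11/2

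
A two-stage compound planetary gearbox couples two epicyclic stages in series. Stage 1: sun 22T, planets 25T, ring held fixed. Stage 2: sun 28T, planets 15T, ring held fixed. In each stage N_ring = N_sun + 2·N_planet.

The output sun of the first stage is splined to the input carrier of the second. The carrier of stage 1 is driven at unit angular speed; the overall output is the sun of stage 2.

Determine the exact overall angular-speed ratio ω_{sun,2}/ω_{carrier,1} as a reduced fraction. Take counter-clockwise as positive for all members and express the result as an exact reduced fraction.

Stage 1: N_ring = 22 + 2·25 = 72
Stage 1: 22(ω_s−ω_c) = −72(ω_r−ω_c),  ω_r=0, ω_c=1
Stage 1: ω_s = 1 − (72/22)(0−1) = 47/11
  ⇒ ω_s¹/ω_c¹ = 47/11
Stage 2: N_ring = 28 + 2·15 = 58
Stage 2: 28(ω_s−ω_c) = −58(ω_r−ω_c),  ω_r=0, ω_c=1
Stage 2: ω_s = 1 − (58/28)(0−1) = 43/14
  ⇒ ω_s²/ω_c² = 43/14
Coupling ω_c² = ω_s¹ ⇒ overall = 47/11 × 43/14 = 2021/154

2021/154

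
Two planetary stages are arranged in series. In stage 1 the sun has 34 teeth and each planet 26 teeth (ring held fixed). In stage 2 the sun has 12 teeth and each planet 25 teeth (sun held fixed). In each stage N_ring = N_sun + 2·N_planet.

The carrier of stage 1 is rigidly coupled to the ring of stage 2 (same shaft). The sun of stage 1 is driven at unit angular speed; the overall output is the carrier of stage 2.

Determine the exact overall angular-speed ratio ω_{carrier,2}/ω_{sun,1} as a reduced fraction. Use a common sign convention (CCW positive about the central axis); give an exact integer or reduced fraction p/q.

527/2220

Stage 1: N_ring = 34 + 2·26 = 86
Stage 1: 34(ω_s−ω_c) = −86(ω_r−ω_c),  ω_r=0, ω_s=1
Stage 1: 34(1−ω_c) = −86(0−ω_c)  ⇒  120ω_c = 34  ⇒  ω_c = 17/60
  ⇒ ω_c¹/ω_s¹ = 17/60
Stage 2: N_ring = 12 + 2·25 = 62
Stage 2: 12(ω_s−ω_c) = −62(ω_r−ω_c),  ω_s=0, ω_r=1
Stage 2: 12(0−ω_c) = −62(1−ω_c)  ⇒  74ω_c = 62  ⇒  ω_c = 31/37
  ⇒ ω_c²/ω_r² = 31/37
Coupling ω_r² = ω_c¹ ⇒ overall = 17/60 × 31/37 = 527/2220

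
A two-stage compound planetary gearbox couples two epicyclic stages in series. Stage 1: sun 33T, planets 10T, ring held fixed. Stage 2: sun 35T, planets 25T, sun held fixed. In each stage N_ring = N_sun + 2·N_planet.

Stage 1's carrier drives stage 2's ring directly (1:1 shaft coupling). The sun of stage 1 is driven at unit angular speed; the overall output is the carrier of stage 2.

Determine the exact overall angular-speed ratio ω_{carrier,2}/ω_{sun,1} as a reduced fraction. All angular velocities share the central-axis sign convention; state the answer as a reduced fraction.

Stage 1: N_ring = 33 + 2·10 = 53
Stage 1: 33(ω_s−ω_c) = −53(ω_r−ω_c),  ω_r=0, ω_s=1
Stage 1: 33(1−ω_c) = −53(0−ω_c)  ⇒  86ω_c = 33  ⇒  ω_c = 33/86
  ⇒ ω_c¹/ω_s¹ = 33/86
Stage 2: N_ring = 35 + 2·25 = 85
Stage 2: 35(ω_s−ω_c) = −85(ω_r−ω_c),  ω_s=0, ω_r=1
Stage 2: 35(0−ω_c) = −85(1−ω_c)  ⇒  120ω_c = 85  ⇒  ω_c = 17/24
  ⇒ ω_c²/ω_r² = 17/24
Coupling ω_r² = ω_c¹ ⇒ overall = 33/86 × 17/24 = 187/688

187/688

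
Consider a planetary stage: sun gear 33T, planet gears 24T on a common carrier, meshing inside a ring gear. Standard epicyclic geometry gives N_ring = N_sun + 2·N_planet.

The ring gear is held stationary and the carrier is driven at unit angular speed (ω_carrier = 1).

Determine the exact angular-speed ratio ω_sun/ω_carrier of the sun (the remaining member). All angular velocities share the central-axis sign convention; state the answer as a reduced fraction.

38/11

N_ring = 33 + 2·24 = 81
33(ω_s−ω_c) = −81(ω_r−ω_c),  ω_r=0, ω_c=1
ω_s = 1 − (81/33)(0−1) = 38/11
ω_s/ω_c = 38/11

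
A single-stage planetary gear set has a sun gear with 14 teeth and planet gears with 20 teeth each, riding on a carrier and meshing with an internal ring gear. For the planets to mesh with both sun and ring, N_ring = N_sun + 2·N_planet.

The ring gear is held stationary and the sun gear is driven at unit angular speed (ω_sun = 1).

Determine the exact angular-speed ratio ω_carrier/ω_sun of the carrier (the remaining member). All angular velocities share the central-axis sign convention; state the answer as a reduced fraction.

7/34

N_ring = 14 + 2·20 = 54
14(ω_s−ω_c) = −54(ω_r−ω_c),  ω_r=0, ω_s=1
14(1−ω_c) = −54(0−ω_c)  ⇒  68ω_c = 14  ⇒  ω_c = 7/34
ω_c/ω_s = 7/34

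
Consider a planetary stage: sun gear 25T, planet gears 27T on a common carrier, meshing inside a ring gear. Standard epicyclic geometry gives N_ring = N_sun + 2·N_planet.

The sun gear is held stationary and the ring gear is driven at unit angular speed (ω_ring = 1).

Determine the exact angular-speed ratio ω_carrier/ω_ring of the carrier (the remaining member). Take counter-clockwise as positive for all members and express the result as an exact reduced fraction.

79/104

N_ring = 25 + 2·27 = 79
25(ω_s−ω_c) = −79(ω_r−ω_c),  ω_s=0, ω_r=1
25(0−ω_c) = −79(1−ω_c)  ⇒  104ω_c = 79  ⇒  ω_c = 79/104
ω_c/ω_r = 79/104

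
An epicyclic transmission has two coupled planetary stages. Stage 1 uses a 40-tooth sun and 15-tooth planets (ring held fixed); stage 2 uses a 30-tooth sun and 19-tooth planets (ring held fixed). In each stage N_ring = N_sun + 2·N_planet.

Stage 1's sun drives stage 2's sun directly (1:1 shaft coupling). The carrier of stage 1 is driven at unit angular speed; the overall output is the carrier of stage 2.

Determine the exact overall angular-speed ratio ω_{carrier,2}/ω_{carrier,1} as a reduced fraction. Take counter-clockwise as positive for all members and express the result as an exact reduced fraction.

165/196

Stage 1: N_ring = 40 + 2·15 = 70
Stage 1: 40(ω_s−ω_c) = −70(ω_r−ω_c),  ω_r=0, ω_c=1
Stage 1: ω_s = 1 − (70/40)(0−1) = 11/4
  ⇒ ω_s¹/ω_c¹ = 11/4
Stage 2: N_ring = 30 + 2·19 = 68
Stage 2: 30(ω_s−ω_c) = −68(ω_r−ω_c),  ω_r=0, ω_s=1
Stage 2: 30(1−ω_c) = −68(0−ω_c)  ⇒  98ω_c = 30  ⇒  ω_c = 15/49
  ⇒ ω_c²/ω_s² = 15/49
Coupling ω_s² = ω_s¹ ⇒ overall = 11/4 × 15/49 = 165/196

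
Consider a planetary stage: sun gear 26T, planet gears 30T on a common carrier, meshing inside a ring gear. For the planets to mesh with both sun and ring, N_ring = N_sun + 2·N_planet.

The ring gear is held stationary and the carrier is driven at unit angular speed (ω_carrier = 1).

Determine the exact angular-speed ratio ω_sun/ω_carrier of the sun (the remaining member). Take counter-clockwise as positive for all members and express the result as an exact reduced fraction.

N_ring = 26 + 2·30 = 86
26(ω_s−ω_c) = −86(ω_r−ω_c),  ω_r=0, ω_c=1
ω_s = 1 − (86/26)(0−1) = 56/13
ω_s/ω_c = 56/13

56/13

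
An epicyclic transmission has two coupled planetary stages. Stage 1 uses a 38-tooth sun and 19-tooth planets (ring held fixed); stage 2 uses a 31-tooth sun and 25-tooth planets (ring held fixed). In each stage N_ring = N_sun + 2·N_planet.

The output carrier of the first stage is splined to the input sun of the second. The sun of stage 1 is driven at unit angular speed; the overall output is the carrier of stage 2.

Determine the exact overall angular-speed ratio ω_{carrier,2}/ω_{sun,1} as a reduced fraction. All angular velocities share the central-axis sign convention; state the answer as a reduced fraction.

Stage 1: N_ring = 38 + 2·19 = 76
Stage 1: 38(ω_s−ω_c) = −76(ω_r−ω_c),  ω_r=0, ω_s=1
Stage 1: 38(1−ω_c) = −76(0−ω_c)  ⇒  114ω_c = 38  ⇒  ω_c = 1/3
  ⇒ ω_c¹/ω_s¹ = 1/3
Stage 2: N_ring = 31 + 2·25 = 81
Stage 2: 31(ω_s−ω_c) = −81(ω_r−ω_c),  ω_r=0, ω_s=1
Stage 2: 31(1−ω_c) = −81(0−ω_c)  ⇒  112ω_c = 31  ⇒  ω_c = 31/112
  ⇒ ω_c²/ω_s² = 31/112
Coupling ω_s² = ω_c¹ ⇒ overall = 1/3 × 31/112 = 31/336

31/336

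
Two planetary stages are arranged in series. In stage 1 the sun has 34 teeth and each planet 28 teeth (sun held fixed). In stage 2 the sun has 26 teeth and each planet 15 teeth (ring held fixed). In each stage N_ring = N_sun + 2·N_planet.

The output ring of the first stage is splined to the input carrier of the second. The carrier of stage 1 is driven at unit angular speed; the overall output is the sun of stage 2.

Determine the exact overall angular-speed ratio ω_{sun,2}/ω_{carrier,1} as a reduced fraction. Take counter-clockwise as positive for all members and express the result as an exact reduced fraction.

2542/585

Stage 1: N_ring = 34 + 2·28 = 90
Stage 1: 34(ω_s−ω_c) = −90(ω_r−ω_c),  ω_s=0, ω_c=1
Stage 1: ω_r = 1 − (34/90)(0−1) = 62/45
  ⇒ ω_r¹/ω_c¹ = 62/45
Stage 2: N_ring = 26 + 2·15 = 56
Stage 2: 26(ω_s−ω_c) = −56(ω_r−ω_c),  ω_r=0, ω_c=1
Stage 2: ω_s = 1 − (56/26)(0−1) = 41/13
  ⇒ ω_s²/ω_c² = 41/13
Coupling ω_c² = ω_r¹ ⇒ overall = 62/45 × 41/13 = 2542/585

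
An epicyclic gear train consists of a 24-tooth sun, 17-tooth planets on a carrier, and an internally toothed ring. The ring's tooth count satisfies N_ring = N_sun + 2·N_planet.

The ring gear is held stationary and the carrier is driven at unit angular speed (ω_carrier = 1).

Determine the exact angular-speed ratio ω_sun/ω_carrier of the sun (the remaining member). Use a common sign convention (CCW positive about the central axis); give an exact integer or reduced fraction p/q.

41/12

N_ring = 24 + 2·17 = 58
24(ω_s−ω_c) = −58(ω_r−ω_c),  ω_r=0, ω_c=1
ω_s = 1 − (58/24)(0−1) = 41/12
ω_s/ω_c = 41/12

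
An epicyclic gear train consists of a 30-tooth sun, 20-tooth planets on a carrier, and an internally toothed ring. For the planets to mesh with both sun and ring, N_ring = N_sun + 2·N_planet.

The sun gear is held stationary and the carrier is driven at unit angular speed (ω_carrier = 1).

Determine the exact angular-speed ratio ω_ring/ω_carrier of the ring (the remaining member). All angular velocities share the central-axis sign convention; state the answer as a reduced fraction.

N_ring = 30 + 2·20 = 70
30(ω_s−ω_c) = −70(ω_r−ω_c),  ω_s=0, ω_c=1
ω_r = 1 − (30/70)(0−1) = 10/7
ω_r/ω_c = 10/7

10/7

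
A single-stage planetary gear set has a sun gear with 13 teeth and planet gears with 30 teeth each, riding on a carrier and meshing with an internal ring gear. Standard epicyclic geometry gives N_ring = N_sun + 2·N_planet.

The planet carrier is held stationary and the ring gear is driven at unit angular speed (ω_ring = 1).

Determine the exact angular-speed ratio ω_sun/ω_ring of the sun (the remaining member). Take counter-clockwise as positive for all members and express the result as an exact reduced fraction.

-73/13

N_ring = 13 + 2·30 = 73
13(ω_s−ω_c) = −73(ω_r−ω_c),  ω_c=0, ω_r=1
ω_s = 0 − (73/13)(1−0) = -73/13
ω_s/ω_r = -73/13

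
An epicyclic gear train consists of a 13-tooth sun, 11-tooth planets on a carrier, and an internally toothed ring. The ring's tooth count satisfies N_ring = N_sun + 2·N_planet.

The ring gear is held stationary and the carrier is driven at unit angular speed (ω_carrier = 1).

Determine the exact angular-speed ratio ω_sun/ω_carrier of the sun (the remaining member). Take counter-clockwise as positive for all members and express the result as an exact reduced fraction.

48/13

N_ring = 13 + 2·11 = 35
13(ω_s−ω_c) = −35(ω_r−ω_c),  ω_r=0, ω_c=1
ω_s = 1 − (35/13)(0−1) = 48/13
ω_s/ω_c = 48/13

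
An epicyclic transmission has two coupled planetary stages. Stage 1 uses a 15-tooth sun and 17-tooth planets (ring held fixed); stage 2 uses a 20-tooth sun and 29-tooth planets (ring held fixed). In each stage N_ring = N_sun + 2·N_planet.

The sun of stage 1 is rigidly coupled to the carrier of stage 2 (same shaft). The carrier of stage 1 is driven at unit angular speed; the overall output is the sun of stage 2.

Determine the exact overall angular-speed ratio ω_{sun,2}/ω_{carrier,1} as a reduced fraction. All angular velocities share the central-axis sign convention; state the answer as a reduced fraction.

Stage 1: N_ring = 15 + 2·17 = 49
Stage 1: 15(ω_s−ω_c) = −49(ω_r−ω_c),  ω_r=0, ω_c=1
Stage 1: ω_s = 1 − (49/15)(0−1) = 64/15
  ⇒ ω_s¹/ω_c¹ = 64/15
Stage 2: N_ring = 20 + 2·29 = 78
Stage 2: 20(ω_s−ω_c) = −78(ω_r−ω_c),  ω_r=0, ω_c=1
Stage 2: ω_s = 1 − (78/20)(0−1) = 49/10
  ⇒ ω_s²/ω_c² = 49/10
Coupling ω_c² = ω_s¹ ⇒ overall = 64/15 × 49/10 = 1568/75

1568/75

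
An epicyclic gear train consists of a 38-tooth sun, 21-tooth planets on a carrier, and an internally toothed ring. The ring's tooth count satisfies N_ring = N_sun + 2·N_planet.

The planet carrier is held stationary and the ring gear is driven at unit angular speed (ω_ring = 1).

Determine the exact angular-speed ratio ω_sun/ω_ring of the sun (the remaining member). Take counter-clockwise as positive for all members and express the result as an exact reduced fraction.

-40/19

N_ring = 38 + 2·21 = 80
38(ω_s−ω_c) = −80(ω_r−ω_c),  ω_c=0, ω_r=1
ω_s = 0 − (80/38)(1−0) = -40/19
ω_s/ω_r = -40/19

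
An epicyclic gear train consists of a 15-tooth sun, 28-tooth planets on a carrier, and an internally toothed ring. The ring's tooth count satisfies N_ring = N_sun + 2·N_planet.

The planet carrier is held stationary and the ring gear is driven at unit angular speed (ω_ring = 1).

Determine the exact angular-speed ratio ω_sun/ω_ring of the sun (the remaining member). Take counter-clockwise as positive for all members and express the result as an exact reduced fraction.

N_ring = 15 + 2·28 = 71
15(ω_s−ω_c) = −71(ω_r−ω_c),  ω_c=0, ω_r=1
ω_s = 0 − (71/15)(1−0) = -71/15
ω_s/ω_r = -71/15

-71/15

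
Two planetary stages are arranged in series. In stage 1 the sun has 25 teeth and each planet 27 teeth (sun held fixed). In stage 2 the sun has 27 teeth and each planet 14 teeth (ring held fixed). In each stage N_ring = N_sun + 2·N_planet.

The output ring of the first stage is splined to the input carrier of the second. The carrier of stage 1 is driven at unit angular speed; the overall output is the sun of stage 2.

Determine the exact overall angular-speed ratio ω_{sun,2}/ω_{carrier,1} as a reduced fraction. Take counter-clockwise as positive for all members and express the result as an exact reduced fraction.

Stage 1: N_ring = 25 + 2·27 = 79
Stage 1: 25(ω_s−ω_c) = −79(ω_r−ω_c),  ω_s=0, ω_c=1
Stage 1: ω_r = 1 − (25/79)(0−1) = 104/79
  ⇒ ω_r¹/ω_c¹ = 104/79
Stage 2: N_ring = 27 + 2·14 = 55
Stage 2: 27(ω_s−ω_c) = −55(ω_r−ω_c),  ω_r=0, ω_c=1
Stage 2: ω_s = 1 − (55/27)(0−1) = 82/27
  ⇒ ω_s²/ω_c² = 82/27
Coupling ω_c² = ω_r¹ ⇒ overall = 104/79 × 82/27 = 8528/2133

8528/2133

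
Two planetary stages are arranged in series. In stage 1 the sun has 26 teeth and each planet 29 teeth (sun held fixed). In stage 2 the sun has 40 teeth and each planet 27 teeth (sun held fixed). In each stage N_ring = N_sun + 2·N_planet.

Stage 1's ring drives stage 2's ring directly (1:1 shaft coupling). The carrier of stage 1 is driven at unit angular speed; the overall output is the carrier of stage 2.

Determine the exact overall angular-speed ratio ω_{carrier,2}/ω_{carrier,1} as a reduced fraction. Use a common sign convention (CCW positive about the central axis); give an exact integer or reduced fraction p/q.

2585/2814

Stage 1: N_ring = 26 + 2·29 = 84
Stage 1: 26(ω_s−ω_c) = −84(ω_r−ω_c),  ω_s=0, ω_c=1
Stage 1: ω_r = 1 − (26/84)(0−1) = 55/42
  ⇒ ω_r¹/ω_c¹ = 55/42
Stage 2: N_ring = 40 + 2·27 = 94
Stage 2: 40(ω_s−ω_c) = −94(ω_r−ω_c),  ω_s=0, ω_r=1
Stage 2: 40(0−ω_c) = −94(1−ω_c)  ⇒  134ω_c = 94  ⇒  ω_c = 47/67
  ⇒ ω_c²/ω_r² = 47/67
Coupling ω_r² = ω_r¹ ⇒ overall = 55/42 × 47/67 = 2585/2814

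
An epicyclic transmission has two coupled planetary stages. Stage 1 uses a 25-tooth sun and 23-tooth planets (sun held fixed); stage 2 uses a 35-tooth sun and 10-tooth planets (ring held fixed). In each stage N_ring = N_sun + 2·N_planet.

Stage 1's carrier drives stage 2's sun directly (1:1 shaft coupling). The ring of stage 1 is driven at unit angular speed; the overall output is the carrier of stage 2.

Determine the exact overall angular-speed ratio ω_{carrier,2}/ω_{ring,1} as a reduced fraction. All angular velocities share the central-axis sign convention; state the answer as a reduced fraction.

497/1728

Stage 1: N_ring = 25 + 2·23 = 71
Stage 1: 25(ω_s−ω_c) = −71(ω_r−ω_c),  ω_s=0, ω_r=1
Stage 1: 25(0−ω_c) = −71(1−ω_c)  ⇒  96ω_c = 71  ⇒  ω_c = 71/96
  ⇒ ω_c¹/ω_r¹ = 71/96
Stage 2: N_ring = 35 + 2·10 = 55
Stage 2: 35(ω_s−ω_c) = −55(ω_r−ω_c),  ω_r=0, ω_s=1
Stage 2: 35(1−ω_c) = −55(0−ω_c)  ⇒  90ω_c = 35  ⇒  ω_c = 7/18
  ⇒ ω_c²/ω_s² = 7/18
Coupling ω_s² = ω_c¹ ⇒ overall = 71/96 × 7/18 = 497/1728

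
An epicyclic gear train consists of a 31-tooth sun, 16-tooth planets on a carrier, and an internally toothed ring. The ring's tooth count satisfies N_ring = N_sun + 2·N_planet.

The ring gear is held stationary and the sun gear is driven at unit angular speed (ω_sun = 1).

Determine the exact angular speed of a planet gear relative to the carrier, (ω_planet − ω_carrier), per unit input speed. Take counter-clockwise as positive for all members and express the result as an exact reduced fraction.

-1953/1504

N_ring = 31 + 2·16 = 63
31(ω_s−ω_c) = −63(ω_r−ω_c),  ω_r=0, ω_s=1
31(1−ω_c) = −63(0−ω_c)  ⇒  94ω_c = 31  ⇒  ω_c = 31/94
sun–planet: 31·(1−31/94) = −16·(ω_p−ω_c)  ⇒  ω_p−ω_c = −(31/16)·(63/94) = -1953/1504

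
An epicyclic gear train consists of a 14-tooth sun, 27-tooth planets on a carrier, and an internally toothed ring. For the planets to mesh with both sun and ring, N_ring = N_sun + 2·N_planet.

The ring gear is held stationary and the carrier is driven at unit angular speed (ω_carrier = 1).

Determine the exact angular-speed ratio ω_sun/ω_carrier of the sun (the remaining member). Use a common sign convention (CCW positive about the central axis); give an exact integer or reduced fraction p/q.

N_ring = 14 + 2·27 = 68
14(ω_s−ω_c) = −68(ω_r−ω_c),  ω_r=0, ω_c=1
ω_s = 1 − (68/14)(0−1) = 41/7
ω_s/ω_c = 41/7

41/7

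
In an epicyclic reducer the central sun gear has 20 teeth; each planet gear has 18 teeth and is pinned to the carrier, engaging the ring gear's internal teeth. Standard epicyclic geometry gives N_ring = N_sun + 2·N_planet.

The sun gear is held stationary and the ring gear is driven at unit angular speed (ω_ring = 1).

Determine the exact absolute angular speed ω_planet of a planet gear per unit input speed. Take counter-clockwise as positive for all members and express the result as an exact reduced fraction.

N_ring = 20 + 2·18 = 56
20(ω_s−ω_c) = −56(ω_r−ω_c),  ω_s=0, ω_r=1
20(0−ω_c) = −56(1−ω_c)  ⇒  76ω_c = 56  ⇒  ω_c = 14/19
sun–planet: 20·(0−14/19) = −18·(ω_p−ω_c)  ⇒  ω_p−ω_c = −(20/18)·(-14/19) = 140/171
ω_p = 14/19 + 140/171 = 14/9

14/9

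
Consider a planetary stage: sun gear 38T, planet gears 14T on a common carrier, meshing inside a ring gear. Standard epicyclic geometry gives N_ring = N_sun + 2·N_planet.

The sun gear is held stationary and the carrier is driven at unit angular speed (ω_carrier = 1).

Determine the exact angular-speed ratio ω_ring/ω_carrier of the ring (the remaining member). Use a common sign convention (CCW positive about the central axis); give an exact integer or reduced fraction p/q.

N_ring = 38 + 2·14 = 66
38(ω_s−ω_c) = −66(ω_r−ω_c),  ω_s=0, ω_c=1
ω_r = 1 − (38/66)(0−1) = 52/33
ω_r/ω_c = 52/33

52/33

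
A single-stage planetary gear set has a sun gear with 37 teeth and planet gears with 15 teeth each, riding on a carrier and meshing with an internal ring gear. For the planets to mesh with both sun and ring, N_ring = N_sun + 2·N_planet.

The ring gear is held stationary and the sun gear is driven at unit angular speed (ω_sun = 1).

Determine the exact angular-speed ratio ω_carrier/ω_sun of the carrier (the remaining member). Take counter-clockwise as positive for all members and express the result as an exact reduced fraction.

N_ring = 37 + 2·15 = 67
37(ω_s−ω_c) = −67(ω_r−ω_c),  ω_r=0, ω_s=1
37(1−ω_c) = −67(0−ω_c)  ⇒  104ω_c = 37  ⇒  ω_c = 37/104
ω_c/ω_s = 37/104

37/104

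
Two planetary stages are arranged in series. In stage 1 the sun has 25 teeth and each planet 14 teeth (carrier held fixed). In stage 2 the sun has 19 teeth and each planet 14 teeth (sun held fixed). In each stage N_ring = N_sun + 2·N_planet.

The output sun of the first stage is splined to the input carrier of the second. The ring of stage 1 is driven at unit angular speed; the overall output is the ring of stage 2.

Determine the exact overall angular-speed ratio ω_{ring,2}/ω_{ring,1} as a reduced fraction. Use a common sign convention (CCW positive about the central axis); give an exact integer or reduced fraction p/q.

-3498/1175

Stage 1: N_ring = 25 + 2·14 = 53
Stage 1: 25(ω_s−ω_c) = −53(ω_r−ω_c),  ω_c=0, ω_r=1
Stage 1: ω_s = 0 − (53/25)(1−0) = -53/25
  ⇒ ω_s¹/ω_r¹ = -53/25
Stage 2: N_ring = 19 + 2·14 = 47
Stage 2: 19(ω_s−ω_c) = −47(ω_r−ω_c),  ω_s=0, ω_c=1
Stage 2: ω_r = 1 − (19/47)(0−1) = 66/47
  ⇒ ω_r²/ω_c² = 66/47
Coupling ω_c² = ω_s¹ ⇒ overall = -53/25 × 66/47 = -3498/1175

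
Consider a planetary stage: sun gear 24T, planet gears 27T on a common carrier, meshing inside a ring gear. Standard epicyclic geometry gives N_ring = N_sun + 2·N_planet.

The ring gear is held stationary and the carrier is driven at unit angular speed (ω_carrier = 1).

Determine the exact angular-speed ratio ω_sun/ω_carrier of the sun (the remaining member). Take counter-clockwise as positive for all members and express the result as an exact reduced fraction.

N_ring = 24 + 2·27 = 78
24(ω_s−ω_c) = −78(ω_r−ω_c),  ω_r=0, ω_c=1
ω_s = 1 − (78/24)(0−1) = 17/4
ω_s/ω_c = 17/4

17/4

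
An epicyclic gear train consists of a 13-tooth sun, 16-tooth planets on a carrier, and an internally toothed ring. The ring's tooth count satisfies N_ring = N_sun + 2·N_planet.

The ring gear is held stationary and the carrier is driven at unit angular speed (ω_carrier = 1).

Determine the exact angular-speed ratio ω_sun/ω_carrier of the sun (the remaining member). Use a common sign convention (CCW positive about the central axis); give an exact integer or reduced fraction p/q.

N_ring = 13 + 2·16 = 45
13(ω_s−ω_c) = −45(ω_r−ω_c),  ω_r=0, ω_c=1
ω_s = 1 − (45/13)(0−1) = 58/13
ω_s/ω_c = 58/13

58/13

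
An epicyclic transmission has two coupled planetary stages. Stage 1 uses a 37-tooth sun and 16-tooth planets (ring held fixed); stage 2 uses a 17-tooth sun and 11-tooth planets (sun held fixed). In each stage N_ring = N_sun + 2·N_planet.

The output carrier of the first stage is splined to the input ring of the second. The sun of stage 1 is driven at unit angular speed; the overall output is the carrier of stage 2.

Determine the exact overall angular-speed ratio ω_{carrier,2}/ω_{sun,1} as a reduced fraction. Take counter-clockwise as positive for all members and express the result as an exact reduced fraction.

1443/5936

Stage 1: N_ring = 37 + 2·16 = 69
Stage 1: 37(ω_s−ω_c) = −69(ω_r−ω_c),  ω_r=0, ω_s=1
Stage 1: 37(1−ω_c) = −69(0−ω_c)  ⇒  106ω_c = 37  ⇒  ω_c = 37/106
  ⇒ ω_c¹/ω_s¹ = 37/106
Stage 2: N_ring = 17 + 2·11 = 39
Stage 2: 17(ω_s−ω_c) = −39(ω_r−ω_c),  ω_s=0, ω_r=1
Stage 2: 17(0−ω_c) = −39(1−ω_c)  ⇒  56ω_c = 39  ⇒  ω_c = 39/56
  ⇒ ω_c²/ω_r² = 39/56
Coupling ω_r² = ω_c¹ ⇒ overall = 37/106 × 39/56 = 1443/5936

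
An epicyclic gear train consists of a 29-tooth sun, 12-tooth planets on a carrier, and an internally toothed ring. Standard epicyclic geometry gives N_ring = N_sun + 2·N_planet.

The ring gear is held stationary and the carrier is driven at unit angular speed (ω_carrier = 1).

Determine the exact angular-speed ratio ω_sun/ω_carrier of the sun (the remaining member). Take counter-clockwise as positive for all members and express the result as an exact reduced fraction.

N_ring = 29 + 2·12 = 53
29(ω_s−ω_c) = −53(ω_r−ω_c),  ω_r=0, ω_c=1
ω_s = 1 − (53/29)(0−1) = 82/29
ω_s/ω_c = 82/29

82/29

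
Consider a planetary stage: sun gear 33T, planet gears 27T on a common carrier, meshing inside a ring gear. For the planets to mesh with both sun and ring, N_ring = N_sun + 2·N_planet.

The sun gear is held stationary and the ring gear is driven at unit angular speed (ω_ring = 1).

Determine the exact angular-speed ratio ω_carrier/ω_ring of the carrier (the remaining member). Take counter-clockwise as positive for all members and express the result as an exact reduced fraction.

29/40

N_ring = 33 + 2·27 = 87
33(ω_s−ω_c) = −87(ω_r−ω_c),  ω_s=0, ω_r=1
33(0−ω_c) = −87(1−ω_c)  ⇒  120ω_c = 87  ⇒  ω_c = 29/40
ω_c/ω_r = 29/40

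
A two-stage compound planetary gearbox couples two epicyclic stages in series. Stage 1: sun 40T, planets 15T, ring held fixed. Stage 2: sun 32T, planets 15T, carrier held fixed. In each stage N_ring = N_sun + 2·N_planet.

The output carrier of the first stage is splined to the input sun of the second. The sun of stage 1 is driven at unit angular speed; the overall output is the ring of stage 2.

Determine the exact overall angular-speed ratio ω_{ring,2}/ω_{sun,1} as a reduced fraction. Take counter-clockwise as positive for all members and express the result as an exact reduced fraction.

-64/341

Stage 1: N_ring = 40 + 2·15 = 70
Stage 1: 40(ω_s−ω_c) = −70(ω_r−ω_c),  ω_r=0, ω_s=1
Stage 1: 40(1−ω_c) = −70(0−ω_c)  ⇒  110ω_c = 40  ⇒  ω_c = 4/11
  ⇒ ω_c¹/ω_s¹ = 4/11
Stage 2: N_ring = 32 + 2·15 = 62
Stage 2: 32(ω_s−ω_c) = −62(ω_r−ω_c),  ω_c=0, ω_s=1
Stage 2: ω_r = 0 − (32/62)(1−0) = -16/31
  ⇒ ω_r²/ω_s² = -16/31
Coupling ω_s² = ω_c¹ ⇒ overall = 4/11 × -16/31 = -64/341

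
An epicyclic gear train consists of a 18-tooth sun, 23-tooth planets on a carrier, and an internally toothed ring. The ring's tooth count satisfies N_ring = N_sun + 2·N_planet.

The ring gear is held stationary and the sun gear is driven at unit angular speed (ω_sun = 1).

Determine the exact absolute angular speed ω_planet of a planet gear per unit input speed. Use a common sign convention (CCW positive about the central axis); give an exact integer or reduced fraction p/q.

N_ring = 18 + 2·23 = 64
18(ω_s−ω_c) = −64(ω_r−ω_c),  ω_r=0, ω_s=1
18(1−ω_c) = −64(0−ω_c)  ⇒  82ω_c = 18  ⇒  ω_c = 9/41
sun–planet: 18·(1−9/41) = −23·(ω_p−ω_c)  ⇒  ω_p−ω_c = −(18/23)·(32/41) = -576/943
ω_p = 9/41 − 576/943 = -9/23

-9/23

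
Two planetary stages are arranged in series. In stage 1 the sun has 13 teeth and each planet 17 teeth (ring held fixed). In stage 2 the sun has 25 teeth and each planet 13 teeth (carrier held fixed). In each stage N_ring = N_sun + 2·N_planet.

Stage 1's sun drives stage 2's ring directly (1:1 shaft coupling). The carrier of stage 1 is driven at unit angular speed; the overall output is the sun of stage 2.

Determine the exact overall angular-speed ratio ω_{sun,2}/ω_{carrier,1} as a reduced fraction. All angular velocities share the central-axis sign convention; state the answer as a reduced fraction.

-612/65

Stage 1: N_ring = 13 + 2·17 = 47
Stage 1: 13(ω_s−ω_c) = −47(ω_r−ω_c),  ω_r=0, ω_c=1
Stage 1: ω_s = 1 − (47/13)(0−1) = 60/13
  ⇒ ω_s¹/ω_c¹ = 60/13
Stage 2: N_ring = 25 + 2·13 = 51
Stage 2: 25(ω_s−ω_c) = −51(ω_r−ω_c),  ω_c=0, ω_r=1
Stage 2: ω_s = 0 − (51/25)(1−0) = -51/25
  ⇒ ω_s²/ω_r² = -51/25
Coupling ω_r² = ω_s¹ ⇒ overall = 60/13 × -51/25 = -612/65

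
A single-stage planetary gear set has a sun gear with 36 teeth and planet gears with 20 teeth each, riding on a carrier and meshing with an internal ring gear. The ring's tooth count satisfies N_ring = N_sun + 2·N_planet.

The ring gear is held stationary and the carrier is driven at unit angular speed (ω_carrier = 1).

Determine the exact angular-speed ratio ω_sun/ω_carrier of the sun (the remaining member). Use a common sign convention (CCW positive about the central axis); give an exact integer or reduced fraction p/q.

28/9

N_ring = 36 + 2·20 = 76
36(ω_s−ω_c) = −76(ω_r−ω_c),  ω_r=0, ω_c=1
ω_s = 1 − (76/36)(0−1) = 28/9
ω_s/ω_c = 28/9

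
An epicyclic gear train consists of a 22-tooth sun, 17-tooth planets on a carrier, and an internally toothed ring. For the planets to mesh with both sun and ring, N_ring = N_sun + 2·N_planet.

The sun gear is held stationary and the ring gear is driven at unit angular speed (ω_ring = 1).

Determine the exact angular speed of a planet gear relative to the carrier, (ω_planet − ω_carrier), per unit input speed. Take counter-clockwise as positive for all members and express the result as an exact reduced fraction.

616/663

N_ring = 22 + 2·17 = 56
22(ω_s−ω_c) = −56(ω_r−ω_c),  ω_s=0, ω_r=1
22(0−ω_c) = −56(1−ω_c)  ⇒  78ω_c = 56  ⇒  ω_c = 28/39
sun–planet: 22·(0−28/39) = −17·(ω_p−ω_c)  ⇒  ω_p−ω_c = −(22/17)·(-28/39) = 616/663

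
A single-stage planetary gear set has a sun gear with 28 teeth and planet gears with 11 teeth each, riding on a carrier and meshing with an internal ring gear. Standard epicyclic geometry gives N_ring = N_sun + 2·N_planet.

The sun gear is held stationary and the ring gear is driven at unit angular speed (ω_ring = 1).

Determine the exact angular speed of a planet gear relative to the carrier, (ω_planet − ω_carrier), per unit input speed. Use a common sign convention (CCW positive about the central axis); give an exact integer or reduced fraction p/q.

700/429

N_ring = 28 + 2·11 = 50
28(ω_s−ω_c) = −50(ω_r−ω_c),  ω_s=0, ω_r=1
28(0−ω_c) = −50(1−ω_c)  ⇒  78ω_c = 50  ⇒  ω_c = 25/39
sun–planet: 28·(0−25/39) = −11·(ω_p−ω_c)  ⇒  ω_p−ω_c = −(28/11)·(-25/39) = 700/429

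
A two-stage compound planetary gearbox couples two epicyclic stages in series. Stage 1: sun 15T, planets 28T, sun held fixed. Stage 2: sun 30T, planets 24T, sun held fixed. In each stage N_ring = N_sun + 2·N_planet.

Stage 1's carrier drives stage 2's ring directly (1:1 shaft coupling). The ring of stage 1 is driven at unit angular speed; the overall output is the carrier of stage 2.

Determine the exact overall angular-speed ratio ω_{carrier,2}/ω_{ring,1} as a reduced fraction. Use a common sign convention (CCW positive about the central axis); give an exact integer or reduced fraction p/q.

923/1548

Stage 1: N_ring = 15 + 2·28 = 71
Stage 1: 15(ω_s−ω_c) = −71(ω_r−ω_c),  ω_s=0, ω_r=1
Stage 1: 15(0−ω_c) = −71(1−ω_c)  ⇒  86ω_c = 71  ⇒  ω_c = 71/86
  ⇒ ω_c¹/ω_r¹ = 71/86
Stage 2: N_ring = 30 + 2·24 = 78
Stage 2: 30(ω_s−ω_c) = −78(ω_r−ω_c),  ω_s=0, ω_r=1
Stage 2: 30(0−ω_c) = −78(1−ω_c)  ⇒  108ω_c = 78  ⇒  ω_c = 13/18
  ⇒ ω_c²/ω_r² = 13/18
Coupling ω_r² = ω_c¹ ⇒ overall = 71/86 × 13/18 = 923/1548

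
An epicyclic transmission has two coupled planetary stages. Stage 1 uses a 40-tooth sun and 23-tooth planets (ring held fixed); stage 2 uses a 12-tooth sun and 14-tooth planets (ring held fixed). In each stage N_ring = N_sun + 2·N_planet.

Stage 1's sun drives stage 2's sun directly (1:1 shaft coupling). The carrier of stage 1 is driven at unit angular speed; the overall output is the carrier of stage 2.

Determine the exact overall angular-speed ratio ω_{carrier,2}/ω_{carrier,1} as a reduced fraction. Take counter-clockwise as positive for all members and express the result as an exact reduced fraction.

189/260

Stage 1: N_ring = 40 + 2·23 = 86
Stage 1: 40(ω_s−ω_c) = −86(ω_r−ω_c),  ω_r=0, ω_c=1
Stage 1: ω_s = 1 − (86/40)(0−1) = 63/20
  ⇒ ω_s¹/ω_c¹ = 63/20
Stage 2: N_ring = 12 + 2·14 = 40
Stage 2: 12(ω_s−ω_c) = −40(ω_r−ω_c),  ω_r=0, ω_s=1
Stage 2: 12(1−ω_c) = −40(0−ω_c)  ⇒  52ω_c = 12  ⇒  ω_c = 3/13
  ⇒ ω_c²/ω_s² = 3/13
Coupling ω_s² = ω_s¹ ⇒ overall = 63/20 × 3/13 = 189/260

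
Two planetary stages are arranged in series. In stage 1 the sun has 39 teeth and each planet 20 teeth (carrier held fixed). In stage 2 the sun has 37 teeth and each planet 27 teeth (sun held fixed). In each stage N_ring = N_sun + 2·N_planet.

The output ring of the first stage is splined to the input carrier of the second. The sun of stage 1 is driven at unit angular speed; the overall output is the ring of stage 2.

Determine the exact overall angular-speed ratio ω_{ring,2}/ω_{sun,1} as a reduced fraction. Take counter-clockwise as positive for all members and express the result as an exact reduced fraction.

-384/553

Stage 1: N_ring = 39 + 2·20 = 79
Stage 1: 39(ω_s−ω_c) = −79(ω_r−ω_c),  ω_c=0, ω_s=1
Stage 1: ω_r = 0 − (39/79)(1−0) = -39/79
  ⇒ ω_r¹/ω_s¹ = -39/79
Stage 2: N_ring = 37 + 2·27 = 91
Stage 2: 37(ω_s−ω_c) = −91(ω_r−ω_c),  ω_s=0, ω_c=1
Stage 2: ω_r = 1 − (37/91)(0−1) = 128/91
  ⇒ ω_r²/ω_c² = 128/91
Coupling ω_c² = ω_r¹ ⇒ overall = -39/79 × 128/91 = -384/553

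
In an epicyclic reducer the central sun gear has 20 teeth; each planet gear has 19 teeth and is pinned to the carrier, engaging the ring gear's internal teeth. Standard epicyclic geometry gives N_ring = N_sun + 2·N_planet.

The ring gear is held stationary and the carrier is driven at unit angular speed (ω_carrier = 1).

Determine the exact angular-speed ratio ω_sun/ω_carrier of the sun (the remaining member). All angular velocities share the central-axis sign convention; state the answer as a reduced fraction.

39/10

N_ring = 20 + 2·19 = 58
20(ω_s−ω_c) = −58(ω_r−ω_c),  ω_r=0, ω_c=1
ω_s = 1 − (58/20)(0−1) = 39/10
ω_s/ω_c = 39/10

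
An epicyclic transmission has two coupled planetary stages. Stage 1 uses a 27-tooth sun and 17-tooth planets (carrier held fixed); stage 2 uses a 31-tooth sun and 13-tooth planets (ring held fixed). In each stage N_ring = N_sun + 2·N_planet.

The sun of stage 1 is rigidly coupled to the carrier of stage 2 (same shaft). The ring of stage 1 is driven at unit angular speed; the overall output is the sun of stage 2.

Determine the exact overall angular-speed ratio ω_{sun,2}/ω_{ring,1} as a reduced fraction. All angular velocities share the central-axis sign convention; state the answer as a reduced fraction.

-5368/837

Stage 1: N_ring = 27 + 2·17 = 61
Stage 1: 27(ω_s−ω_c) = −61(ω_r−ω_c),  ω_c=0, ω_r=1
Stage 1: ω_s = 0 − (61/27)(1−0) = -61/27
  ⇒ ω_s¹/ω_r¹ = -61/27
Stage 2: N_ring = 31 + 2·13 = 57
Stage 2: 31(ω_s−ω_c) = −57(ω_r−ω_c),  ω_r=0, ω_c=1
Stage 2: ω_s = 1 − (57/31)(0−1) = 88/31
  ⇒ ω_s²/ω_c² = 88/31
Coupling ω_c² = ω_s¹ ⇒ overall = -61/27 × 88/31 = -5368/837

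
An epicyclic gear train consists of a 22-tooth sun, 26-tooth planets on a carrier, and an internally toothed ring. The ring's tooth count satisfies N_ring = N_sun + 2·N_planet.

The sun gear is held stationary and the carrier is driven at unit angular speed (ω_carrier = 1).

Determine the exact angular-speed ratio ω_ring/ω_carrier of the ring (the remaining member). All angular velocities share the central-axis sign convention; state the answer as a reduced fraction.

48/37

N_ring = 22 + 2·26 = 74
22(ω_s−ω_c) = −74(ω_r−ω_c),  ω_s=0, ω_c=1
ω_r = 1 − (22/74)(0−1) = 48/37
ω_r/ω_c = 48/37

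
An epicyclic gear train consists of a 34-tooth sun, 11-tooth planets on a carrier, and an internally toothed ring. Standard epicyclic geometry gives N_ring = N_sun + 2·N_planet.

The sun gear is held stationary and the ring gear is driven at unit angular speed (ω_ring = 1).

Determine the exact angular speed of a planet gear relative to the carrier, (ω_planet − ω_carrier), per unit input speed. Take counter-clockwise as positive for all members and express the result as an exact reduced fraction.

N_ring = 34 + 2·11 = 56
34(ω_s−ω_c) = −56(ω_r−ω_c),  ω_s=0, ω_r=1
34(0−ω_c) = −56(1−ω_c)  ⇒  90ω_c = 56  ⇒  ω_c = 28/45
sun–planet: 34·(0−28/45) = −11·(ω_p−ω_c)  ⇒  ω_p−ω_c = −(34/11)·(-28/45) = 952/495

952/495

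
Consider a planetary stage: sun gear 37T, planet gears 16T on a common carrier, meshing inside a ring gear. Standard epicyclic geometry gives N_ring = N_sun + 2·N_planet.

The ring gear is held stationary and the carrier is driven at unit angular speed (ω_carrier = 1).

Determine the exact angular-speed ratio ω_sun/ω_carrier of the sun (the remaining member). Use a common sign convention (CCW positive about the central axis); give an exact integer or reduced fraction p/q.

106/37

N_ring = 37 + 2·16 = 69
37(ω_s−ω_c) = −69(ω_r−ω_c),  ω_r=0, ω_c=1
ω_s = 1 − (69/37)(0−1) = 106/37
ω_s/ω_c = 106/37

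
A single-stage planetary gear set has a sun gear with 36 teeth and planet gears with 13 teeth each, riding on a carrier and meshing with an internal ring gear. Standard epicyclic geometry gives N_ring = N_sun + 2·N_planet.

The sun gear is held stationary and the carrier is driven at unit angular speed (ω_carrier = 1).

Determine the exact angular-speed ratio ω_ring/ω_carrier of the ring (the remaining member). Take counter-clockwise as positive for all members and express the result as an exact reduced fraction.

N_ring = 36 + 2·13 = 62
36(ω_s−ω_c) = −62(ω_r−ω_c),  ω_s=0, ω_c=1
ω_r = 1 − (36/62)(0−1) = 49/31
ω_r/ω_c = 49/31

49/31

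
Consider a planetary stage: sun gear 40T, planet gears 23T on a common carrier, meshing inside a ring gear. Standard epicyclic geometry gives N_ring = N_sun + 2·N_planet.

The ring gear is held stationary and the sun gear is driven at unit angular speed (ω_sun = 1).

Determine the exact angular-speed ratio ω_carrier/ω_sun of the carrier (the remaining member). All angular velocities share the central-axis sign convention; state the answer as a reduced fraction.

N_ring = 40 + 2·23 = 86
40(ω_s−ω_c) = −86(ω_r−ω_c),  ω_r=0, ω_s=1
40(1−ω_c) = −86(0−ω_c)  ⇒  126ω_c = 40  ⇒  ω_c = 20/63
ω_c/ω_s = 20/63

20/63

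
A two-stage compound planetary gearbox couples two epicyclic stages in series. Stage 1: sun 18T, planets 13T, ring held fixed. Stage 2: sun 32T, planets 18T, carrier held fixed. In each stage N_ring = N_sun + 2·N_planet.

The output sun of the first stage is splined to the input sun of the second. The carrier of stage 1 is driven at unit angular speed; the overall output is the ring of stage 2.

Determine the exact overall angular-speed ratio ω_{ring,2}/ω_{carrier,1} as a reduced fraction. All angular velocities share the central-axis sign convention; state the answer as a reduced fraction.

Stage 1: N_ring = 18 + 2·13 = 44
Stage 1: 18(ω_s−ω_c) = −44(ω_r−ω_c),  ω_r=0, ω_c=1
Stage 1: ω_s = 1 − (44/18)(0−1) = 31/9
  ⇒ ω_s¹/ω_c¹ = 31/9
Stage 2: N_ring = 32 + 2·18 = 68
Stage 2: 32(ω_s−ω_c) = −68(ω_r−ω_c),  ω_c=0, ω_s=1
Stage 2: ω_r = 0 − (32/68)(1−0) = -8/17
  ⇒ ω_r²/ω_s² = -8/17
Coupling ω_s² = ω_s¹ ⇒ overall = 31/9 × -8/17 = -248/153

-248/153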